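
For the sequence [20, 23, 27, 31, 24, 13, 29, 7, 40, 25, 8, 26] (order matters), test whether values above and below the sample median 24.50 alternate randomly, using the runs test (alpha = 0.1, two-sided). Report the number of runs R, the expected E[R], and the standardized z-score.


Step 1: Compute median = 24.50; label A = above, B = below.
Labels in order: BBAABBABAABA  (n_A = 6, n_B = 6)
Step 2: Count runs R = 8.
Step 3: Under H0 (random ordering), E[R] = 2*n_A*n_B/(n_A+n_B) + 1 = 2*6*6/12 + 1 = 7.0000.
        Var[R] = 2*n_A*n_B*(2*n_A*n_B - n_A - n_B) / ((n_A+n_B)^2 * (n_A+n_B-1)) = 4320/1584 = 2.7273.
        SD[R] = 1.6514.
Step 4: Continuity-corrected z = (R - 0.5 - E[R]) / SD[R] = (8 - 0.5 - 7.0000) / 1.6514 = 0.3028.
Step 5: Two-sided p-value via normal approximation = 2*(1 - Phi(|z|)) = 0.762069.
Step 6: alpha = 0.1. fail to reject H0.

R = 8, z = 0.3028, p = 0.762069, fail to reject H0.


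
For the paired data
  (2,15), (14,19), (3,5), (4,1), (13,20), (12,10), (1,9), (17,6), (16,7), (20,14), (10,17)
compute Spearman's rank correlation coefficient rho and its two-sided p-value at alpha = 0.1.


Step 1: Rank x and y separately (midranks; no ties here).
rank(x): 2->2, 14->8, 3->3, 4->4, 13->7, 12->6, 1->1, 17->10, 16->9, 20->11, 10->5
rank(y): 15->8, 19->10, 5->2, 1->1, 20->11, 10->6, 9->5, 6->3, 7->4, 14->7, 17->9
Step 2: d_i = R_x(i) - R_y(i); compute d_i^2.
  (2-8)^2=36, (8-10)^2=4, (3-2)^2=1, (4-1)^2=9, (7-11)^2=16, (6-6)^2=0, (1-5)^2=16, (10-3)^2=49, (9-4)^2=25, (11-7)^2=16, (5-9)^2=16
sum(d^2) = 188.
Step 3: rho = 1 - 6*188 / (11*(11^2 - 1)) = 1 - 1128/1320 = 0.145455.
Step 4: Under H0, t = rho * sqrt((n-2)/(1-rho^2)) = 0.4411 ~ t(9).
Step 5: Two-sided p-value from the t-distribution with 9 df = 0.669579.
Step 6: alpha = 0.1. fail to reject H0.

rho = 0.1455, p = 0.669579, fail to reject H0 at alpha = 0.1.


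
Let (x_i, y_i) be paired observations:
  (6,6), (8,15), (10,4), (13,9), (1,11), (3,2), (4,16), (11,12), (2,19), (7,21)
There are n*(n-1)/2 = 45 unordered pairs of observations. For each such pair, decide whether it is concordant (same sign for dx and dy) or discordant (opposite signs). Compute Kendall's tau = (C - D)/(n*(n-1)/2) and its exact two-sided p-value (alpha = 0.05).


Step 1: Enumerate the 45 unordered pairs (i,j) with i<j and classify each by sign(x_j-x_i) * sign(y_j-y_i).
  (1,2):dx=+2,dy=+9->C; (1,3):dx=+4,dy=-2->D; (1,4):dx=+7,dy=+3->C; (1,5):dx=-5,dy=+5->D
  (1,6):dx=-3,dy=-4->C; (1,7):dx=-2,dy=+10->D; (1,8):dx=+5,dy=+6->C; (1,9):dx=-4,dy=+13->D
  (1,10):dx=+1,dy=+15->C; (2,3):dx=+2,dy=-11->D; (2,4):dx=+5,dy=-6->D; (2,5):dx=-7,dy=-4->C
  (2,6):dx=-5,dy=-13->C; (2,7):dx=-4,dy=+1->D; (2,8):dx=+3,dy=-3->D; (2,9):dx=-6,dy=+4->D
  (2,10):dx=-1,dy=+6->D; (3,4):dx=+3,dy=+5->C; (3,5):dx=-9,dy=+7->D; (3,6):dx=-7,dy=-2->C
  (3,7):dx=-6,dy=+12->D; (3,8):dx=+1,dy=+8->C; (3,9):dx=-8,dy=+15->D; (3,10):dx=-3,dy=+17->D
  (4,5):dx=-12,dy=+2->D; (4,6):dx=-10,dy=-7->C; (4,7):dx=-9,dy=+7->D; (4,8):dx=-2,dy=+3->D
  (4,9):dx=-11,dy=+10->D; (4,10):dx=-6,dy=+12->D; (5,6):dx=+2,dy=-9->D; (5,7):dx=+3,dy=+5->C
  (5,8):dx=+10,dy=+1->C; (5,9):dx=+1,dy=+8->C; (5,10):dx=+6,dy=+10->C; (6,7):dx=+1,dy=+14->C
  (6,8):dx=+8,dy=+10->C; (6,9):dx=-1,dy=+17->D; (6,10):dx=+4,dy=+19->C; (7,8):dx=+7,dy=-4->D
  (7,9):dx=-2,dy=+3->D; (7,10):dx=+3,dy=+5->C; (8,9):dx=-9,dy=+7->D; (8,10):dx=-4,dy=+9->D
  (9,10):dx=+5,dy=+2->C
Step 2: C = 20, D = 25, total pairs = 45.
Step 3: tau = (C - D)/(n(n-1)/2) = (20 - 25)/45 = -0.111111.
Step 4: Exact two-sided p-value (enumerate n! = 3628800 permutations of y under H0): p = 0.727490.
Step 5: alpha = 0.05. fail to reject H0.

tau_b = -0.1111 (C=20, D=25), p = 0.727490, fail to reject H0.


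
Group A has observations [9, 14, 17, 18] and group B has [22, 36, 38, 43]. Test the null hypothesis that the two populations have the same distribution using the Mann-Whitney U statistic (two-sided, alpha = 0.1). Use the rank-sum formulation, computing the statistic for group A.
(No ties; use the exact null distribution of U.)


Step 1: Combine and sort all 8 observations; assign midranks.
sorted (value, group): (9,X), (14,X), (17,X), (18,X), (22,Y), (36,Y), (38,Y), (43,Y)
ranks: 9->1, 14->2, 17->3, 18->4, 22->5, 36->6, 38->7, 43->8
Step 2: Rank sum for X: R1 = 1 + 2 + 3 + 4 = 10.
Step 3: U_X = R1 - n1(n1+1)/2 = 10 - 4*5/2 = 10 - 10 = 0.
       U_Y = n1*n2 - U_X = 16 - 0 = 16.
Step 4: No ties, so the exact null distribution of U (based on enumerating the C(8,4) = 70 equally likely rank assignments) gives the two-sided p-value.
Step 5: p-value = 0.028571; compare to alpha = 0.1. reject H0.

U_X = 0, p = 0.028571, reject H0 at alpha = 0.1.


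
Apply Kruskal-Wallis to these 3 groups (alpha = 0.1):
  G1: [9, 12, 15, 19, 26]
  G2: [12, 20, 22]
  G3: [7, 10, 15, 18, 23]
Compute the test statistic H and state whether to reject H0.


Step 1: Combine all N = 13 observations and assign midranks.
sorted (value, group, rank): (7,G3,1), (9,G1,2), (10,G3,3), (12,G1,4.5), (12,G2,4.5), (15,G1,6.5), (15,G3,6.5), (18,G3,8), (19,G1,9), (20,G2,10), (22,G2,11), (23,G3,12), (26,G1,13)
Step 2: Sum ranks within each group.
R_1 = 35 (n_1 = 5)
R_2 = 25.5 (n_2 = 3)
R_3 = 30.5 (n_3 = 5)
Step 3: H = 12/(N(N+1)) * sum(R_i^2/n_i) - 3(N+1)
     = 12/(13*14) * (35^2/5 + 25.5^2/3 + 30.5^2/5) - 3*14
     = 0.065934 * 647.8 - 42
     = 0.712088.
Step 4: Ties present; correction factor C = 1 - 12/(13^3 - 13) = 0.994505. Corrected H = 0.712088 / 0.994505 = 0.716022.
Step 5: Under H0, H ~ chi^2(2); p-value = 0.699065.
Step 6: alpha = 0.1. fail to reject H0.

H = 0.7160, df = 2, p = 0.699065, fail to reject H0.


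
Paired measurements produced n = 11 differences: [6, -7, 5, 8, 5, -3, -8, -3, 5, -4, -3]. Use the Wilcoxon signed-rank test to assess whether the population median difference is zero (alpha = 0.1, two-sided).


Step 1: Drop any zero differences (none here) and take |d_i|.
|d| = [6, 7, 5, 8, 5, 3, 8, 3, 5, 4, 3]
Step 2: Midrank |d_i| (ties get averaged ranks).
ranks: |6|->8, |7|->9, |5|->6, |8|->10.5, |5|->6, |3|->2, |8|->10.5, |3|->2, |5|->6, |4|->4, |3|->2
Step 3: Attach original signs; sum ranks with positive sign and with negative sign.
W+ = 8 + 6 + 10.5 + 6 + 6 = 36.5
W- = 9 + 2 + 10.5 + 2 + 4 + 2 = 29.5
(Check: W+ + W- = 66 should equal n(n+1)/2 = 66.)
Step 4: Test statistic W = min(W+, W-) = 29.5.
Step 5: Ties in |d|, so use the tie-corrected normal approximation.
        E[W] = n(n+1)/4 = 11*12/4 = 33.
        Tie groups: |d|=3 (t=3), |d|=5 (t=3), |d|=8 (t=2); sum(t^3 - t) = 54.
        Var[W] = n(n+1)(2n+1)/24 - sum(t^3-t)/48 = 3036/24 - 54/48 = 125.375.
        z = (W - E[W]) / sqrt(Var[W]) = (29.5 - 33) / 11.1971 = -0.3126.
        Two-sided p = 2*Phi(z) = 0.754599.
Step 6: alpha = 0.1. fail to reject H0.

W+ = 36.5, W- = 29.5, W = min = 29.5, p = 0.754599, fail to reject H0.


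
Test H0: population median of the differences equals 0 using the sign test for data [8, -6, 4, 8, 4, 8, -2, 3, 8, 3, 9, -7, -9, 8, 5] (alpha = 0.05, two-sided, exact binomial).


Step 1: Discard zero differences. Original n = 15; n_eff = number of nonzero differences = 15.
Nonzero differences (with sign): +8, -6, +4, +8, +4, +8, -2, +3, +8, +3, +9, -7, -9, +8, +5
Step 2: Count signs: positive = 11, negative = 4.
Step 3: Under H0: P(positive) = 0.5, so the number of positives S ~ Bin(15, 0.5).
Step 4: Two-sided exact p-value = sum of Bin(15,0.5) probabilities at or below the observed probability = 0.118469.
Step 5: alpha = 0.05. fail to reject H0.

n_eff = 15, pos = 11, neg = 4, p = 0.118469, fail to reject H0.


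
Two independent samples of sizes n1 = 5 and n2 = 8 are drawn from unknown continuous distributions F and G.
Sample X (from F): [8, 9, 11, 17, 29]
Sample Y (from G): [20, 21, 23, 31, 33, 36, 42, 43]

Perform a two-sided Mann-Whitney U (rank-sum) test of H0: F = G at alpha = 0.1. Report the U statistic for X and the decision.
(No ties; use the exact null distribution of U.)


Step 1: Combine and sort all 13 observations; assign midranks.
sorted (value, group): (8,X), (9,X), (11,X), (17,X), (20,Y), (21,Y), (23,Y), (29,X), (31,Y), (33,Y), (36,Y), (42,Y), (43,Y)
ranks: 8->1, 9->2, 11->3, 17->4, 20->5, 21->6, 23->7, 29->8, 31->9, 33->10, 36->11, 42->12, 43->13
Step 2: Rank sum for X: R1 = 1 + 2 + 3 + 4 + 8 = 18.
Step 3: U_X = R1 - n1(n1+1)/2 = 18 - 5*6/2 = 18 - 15 = 3.
       U_Y = n1*n2 - U_X = 40 - 3 = 37.
Step 4: No ties, so the exact null distribution of U (based on enumerating the C(13,5) = 1287 equally likely rank assignments) gives the two-sided p-value.
Step 5: p-value = 0.010878; compare to alpha = 0.1. reject H0.

U_X = 3, p = 0.010878, reject H0 at alpha = 0.1.


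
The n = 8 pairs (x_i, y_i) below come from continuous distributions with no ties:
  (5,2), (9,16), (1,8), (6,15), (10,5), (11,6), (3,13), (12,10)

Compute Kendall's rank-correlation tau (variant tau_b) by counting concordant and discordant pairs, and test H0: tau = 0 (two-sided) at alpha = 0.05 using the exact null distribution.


Step 1: Enumerate the 28 unordered pairs (i,j) with i<j and classify each by sign(x_j-x_i) * sign(y_j-y_i).
  (1,2):dx=+4,dy=+14->C; (1,3):dx=-4,dy=+6->D; (1,4):dx=+1,dy=+13->C; (1,5):dx=+5,dy=+3->C
  (1,6):dx=+6,dy=+4->C; (1,7):dx=-2,dy=+11->D; (1,8):dx=+7,dy=+8->C; (2,3):dx=-8,dy=-8->C
  (2,4):dx=-3,dy=-1->C; (2,5):dx=+1,dy=-11->D; (2,6):dx=+2,dy=-10->D; (2,7):dx=-6,dy=-3->C
  (2,8):dx=+3,dy=-6->D; (3,4):dx=+5,dy=+7->C; (3,5):dx=+9,dy=-3->D; (3,6):dx=+10,dy=-2->D
  (3,7):dx=+2,dy=+5->C; (3,8):dx=+11,dy=+2->C; (4,5):dx=+4,dy=-10->D; (4,6):dx=+5,dy=-9->D
  (4,7):dx=-3,dy=-2->C; (4,8):dx=+6,dy=-5->D; (5,6):dx=+1,dy=+1->C; (5,7):dx=-7,dy=+8->D
  (5,8):dx=+2,dy=+5->C; (6,7):dx=-8,dy=+7->D; (6,8):dx=+1,dy=+4->C; (7,8):dx=+9,dy=-3->D
Step 2: C = 15, D = 13, total pairs = 28.
Step 3: tau = (C - D)/(n(n-1)/2) = (15 - 13)/28 = 0.071429.
Step 4: Exact two-sided p-value (enumerate n! = 40320 permutations of y under H0): p = 0.904861.
Step 5: alpha = 0.05. fail to reject H0.

tau_b = 0.0714 (C=15, D=13), p = 0.904861, fail to reject H0.


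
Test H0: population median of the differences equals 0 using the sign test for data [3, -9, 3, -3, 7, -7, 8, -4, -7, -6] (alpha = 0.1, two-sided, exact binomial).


Step 1: Discard zero differences. Original n = 10; n_eff = number of nonzero differences = 10.
Nonzero differences (with sign): +3, -9, +3, -3, +7, -7, +8, -4, -7, -6
Step 2: Count signs: positive = 4, negative = 6.
Step 3: Under H0: P(positive) = 0.5, so the number of positives S ~ Bin(10, 0.5).
Step 4: Two-sided exact p-value = sum of Bin(10,0.5) probabilities at or below the observed probability = 0.753906.
Step 5: alpha = 0.1. fail to reject H0.

n_eff = 10, pos = 4, neg = 6, p = 0.753906, fail to reject H0.


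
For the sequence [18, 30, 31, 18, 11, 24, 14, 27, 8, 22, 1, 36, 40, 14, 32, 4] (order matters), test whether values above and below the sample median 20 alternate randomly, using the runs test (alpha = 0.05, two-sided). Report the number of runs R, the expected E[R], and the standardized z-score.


Step 1: Compute median = 20; label A = above, B = below.
Labels in order: BAABBABABABAABAB  (n_A = 8, n_B = 8)
Step 2: Count runs R = 13.
Step 3: Under H0 (random ordering), E[R] = 2*n_A*n_B/(n_A+n_B) + 1 = 2*8*8/16 + 1 = 9.0000.
        Var[R] = 2*n_A*n_B*(2*n_A*n_B - n_A - n_B) / ((n_A+n_B)^2 * (n_A+n_B-1)) = 14336/3840 = 3.7333.
        SD[R] = 1.9322.
Step 4: Continuity-corrected z = (R - 0.5 - E[R]) / SD[R] = (13 - 0.5 - 9.0000) / 1.9322 = 1.8114.
Step 5: Two-sided p-value via normal approximation = 2*(1 - Phi(|z|)) = 0.070076.
Step 6: alpha = 0.05. fail to reject H0.

R = 13, z = 1.8114, p = 0.070076, fail to reject H0.


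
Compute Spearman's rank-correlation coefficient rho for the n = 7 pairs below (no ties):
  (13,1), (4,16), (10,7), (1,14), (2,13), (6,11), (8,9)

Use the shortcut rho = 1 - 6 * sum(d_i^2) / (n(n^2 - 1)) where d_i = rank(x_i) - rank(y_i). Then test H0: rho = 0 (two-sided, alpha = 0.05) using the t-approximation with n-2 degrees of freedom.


Step 1: Rank x and y separately (midranks; no ties here).
rank(x): 13->7, 4->3, 10->6, 1->1, 2->2, 6->4, 8->5
rank(y): 1->1, 16->7, 7->2, 14->6, 13->5, 11->4, 9->3
Step 2: d_i = R_x(i) - R_y(i); compute d_i^2.
  (7-1)^2=36, (3-7)^2=16, (6-2)^2=16, (1-6)^2=25, (2-5)^2=9, (4-4)^2=0, (5-3)^2=4
sum(d^2) = 106.
Step 3: rho = 1 - 6*106 / (7*(7^2 - 1)) = 1 - 636/336 = -0.892857.
Step 4: Under H0, t = rho * sqrt((n-2)/(1-rho^2)) = -4.4333 ~ t(5).
Step 5: Two-sided p-value from the t-distribution with 5 df = 0.006807.
Step 6: alpha = 0.05. reject H0.

rho = -0.8929, p = 0.006807, reject H0 at alpha = 0.05.


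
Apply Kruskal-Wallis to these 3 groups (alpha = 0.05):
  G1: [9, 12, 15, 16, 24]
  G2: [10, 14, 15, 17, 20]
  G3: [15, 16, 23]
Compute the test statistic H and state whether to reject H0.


Step 1: Combine all N = 13 observations and assign midranks.
sorted (value, group, rank): (9,G1,1), (10,G2,2), (12,G1,3), (14,G2,4), (15,G1,6), (15,G2,6), (15,G3,6), (16,G1,8.5), (16,G3,8.5), (17,G2,10), (20,G2,11), (23,G3,12), (24,G1,13)
Step 2: Sum ranks within each group.
R_1 = 31.5 (n_1 = 5)
R_2 = 33 (n_2 = 5)
R_3 = 26.5 (n_3 = 3)
Step 3: H = 12/(N(N+1)) * sum(R_i^2/n_i) - 3(N+1)
     = 12/(13*14) * (31.5^2/5 + 33^2/5 + 26.5^2/3) - 3*14
     = 0.065934 * 650.333 - 42
     = 0.879121.
Step 4: Ties present; correction factor C = 1 - 30/(13^3 - 13) = 0.986264. Corrected H = 0.879121 / 0.986264 = 0.891365.
Step 5: Under H0, H ~ chi^2(2); p-value = 0.640387.
Step 6: alpha = 0.05. fail to reject H0.

H = 0.8914, df = 2, p = 0.640387, fail to reject H0.


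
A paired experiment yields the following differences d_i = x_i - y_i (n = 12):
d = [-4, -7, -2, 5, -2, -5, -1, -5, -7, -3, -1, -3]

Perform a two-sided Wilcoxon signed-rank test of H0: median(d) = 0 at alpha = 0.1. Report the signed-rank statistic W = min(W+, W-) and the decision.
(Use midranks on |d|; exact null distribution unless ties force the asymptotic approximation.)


Step 1: Drop any zero differences (none here) and take |d_i|.
|d| = [4, 7, 2, 5, 2, 5, 1, 5, 7, 3, 1, 3]
Step 2: Midrank |d_i| (ties get averaged ranks).
ranks: |4|->7, |7|->11.5, |2|->3.5, |5|->9, |2|->3.5, |5|->9, |1|->1.5, |5|->9, |7|->11.5, |3|->5.5, |1|->1.5, |3|->5.5
Step 3: Attach original signs; sum ranks with positive sign and with negative sign.
W+ = 9 = 9
W- = 7 + 11.5 + 3.5 + 3.5 + 9 + 1.5 + 9 + 11.5 + 5.5 + 1.5 + 5.5 = 69
(Check: W+ + W- = 78 should equal n(n+1)/2 = 78.)
Step 4: Test statistic W = min(W+, W-) = 9.
Step 5: Ties in |d|, so use the tie-corrected normal approximation.
        E[W] = n(n+1)/4 = 12*13/4 = 39.
        Tie groups: |d|=1 (t=2), |d|=2 (t=2), |d|=3 (t=2), |d|=5 (t=3), |d|=7 (t=2); sum(t^3 - t) = 48.
        Var[W] = n(n+1)(2n+1)/24 - sum(t^3-t)/48 = 3900/24 - 48/48 = 161.5.
        z = (W - E[W]) / sqrt(Var[W]) = (9 - 39) / 12.7083 = -2.3607.
        Two-sided p = 2*Phi(z) = 0.018242.
Step 6: alpha = 0.1. reject H0.

W+ = 9, W- = 69, W = min = 9, p = 0.018242, reject H0.


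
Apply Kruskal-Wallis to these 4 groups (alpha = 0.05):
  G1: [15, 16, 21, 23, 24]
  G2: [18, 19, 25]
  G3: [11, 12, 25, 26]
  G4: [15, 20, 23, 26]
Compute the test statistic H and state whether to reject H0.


Step 1: Combine all N = 16 observations and assign midranks.
sorted (value, group, rank): (11,G3,1), (12,G3,2), (15,G1,3.5), (15,G4,3.5), (16,G1,5), (18,G2,6), (19,G2,7), (20,G4,8), (21,G1,9), (23,G1,10.5), (23,G4,10.5), (24,G1,12), (25,G2,13.5), (25,G3,13.5), (26,G3,15.5), (26,G4,15.5)
Step 2: Sum ranks within each group.
R_1 = 40 (n_1 = 5)
R_2 = 26.5 (n_2 = 3)
R_3 = 32 (n_3 = 4)
R_4 = 37.5 (n_4 = 4)
Step 3: H = 12/(N(N+1)) * sum(R_i^2/n_i) - 3(N+1)
     = 12/(16*17) * (40^2/5 + 26.5^2/3 + 32^2/4 + 37.5^2/4) - 3*17
     = 0.044118 * 1161.65 - 51
     = 0.249081.
Step 4: Ties present; correction factor C = 1 - 24/(16^3 - 16) = 0.994118. Corrected H = 0.249081 / 0.994118 = 0.250555.
Step 5: Under H0, H ~ chi^2(3); p-value = 0.969043.
Step 6: alpha = 0.05. fail to reject H0.

H = 0.2506, df = 3, p = 0.969043, fail to reject H0.


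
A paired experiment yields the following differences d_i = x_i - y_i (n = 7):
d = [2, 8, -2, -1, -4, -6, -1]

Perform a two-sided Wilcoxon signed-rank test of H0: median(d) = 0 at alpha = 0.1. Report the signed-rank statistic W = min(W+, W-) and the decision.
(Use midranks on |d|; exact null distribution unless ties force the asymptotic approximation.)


Step 1: Drop any zero differences (none here) and take |d_i|.
|d| = [2, 8, 2, 1, 4, 6, 1]
Step 2: Midrank |d_i| (ties get averaged ranks).
ranks: |2|->3.5, |8|->7, |2|->3.5, |1|->1.5, |4|->5, |6|->6, |1|->1.5
Step 3: Attach original signs; sum ranks with positive sign and with negative sign.
W+ = 3.5 + 7 = 10.5
W- = 3.5 + 1.5 + 5 + 6 + 1.5 = 17.5
(Check: W+ + W- = 28 should equal n(n+1)/2 = 28.)
Step 4: Test statistic W = min(W+, W-) = 10.5.
Step 5: Ties in |d|, so use the tie-corrected normal approximation.
        E[W] = n(n+1)/4 = 7*8/4 = 14.
        Tie groups: |d|=1 (t=2), |d|=2 (t=2); sum(t^3 - t) = 12.
        Var[W] = n(n+1)(2n+1)/24 - sum(t^3-t)/48 = 840/24 - 12/48 = 34.75.
        z = (W - E[W]) / sqrt(Var[W]) = (10.5 - 14) / 5.8949 = -0.5937.
        Two-sided p = 2*Phi(z) = 0.552691.
Step 6: alpha = 0.1. fail to reject H0.

W+ = 10.5, W- = 17.5, W = min = 10.5, p = 0.552691, fail to reject H0.


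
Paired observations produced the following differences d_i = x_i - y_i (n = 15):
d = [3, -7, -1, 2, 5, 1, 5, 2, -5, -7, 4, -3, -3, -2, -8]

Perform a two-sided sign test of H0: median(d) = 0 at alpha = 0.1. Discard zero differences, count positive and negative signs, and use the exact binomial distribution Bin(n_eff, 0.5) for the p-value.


Step 1: Discard zero differences. Original n = 15; n_eff = number of nonzero differences = 15.
Nonzero differences (with sign): +3, -7, -1, +2, +5, +1, +5, +2, -5, -7, +4, -3, -3, -2, -8
Step 2: Count signs: positive = 7, negative = 8.
Step 3: Under H0: P(positive) = 0.5, so the number of positives S ~ Bin(15, 0.5).
Step 4: Two-sided exact p-value = sum of Bin(15,0.5) probabilities at or below the observed probability = 1.000000.
Step 5: alpha = 0.1. fail to reject H0.

n_eff = 15, pos = 7, neg = 8, p = 1.000000, fail to reject H0.


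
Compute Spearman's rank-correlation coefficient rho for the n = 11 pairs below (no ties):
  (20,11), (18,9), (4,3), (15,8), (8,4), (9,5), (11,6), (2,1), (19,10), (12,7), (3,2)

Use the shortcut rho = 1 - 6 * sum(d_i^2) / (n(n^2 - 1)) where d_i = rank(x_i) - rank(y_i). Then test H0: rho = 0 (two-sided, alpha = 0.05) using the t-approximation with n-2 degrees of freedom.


Step 1: Rank x and y separately (midranks; no ties here).
rank(x): 20->11, 18->9, 4->3, 15->8, 8->4, 9->5, 11->6, 2->1, 19->10, 12->7, 3->2
rank(y): 11->11, 9->9, 3->3, 8->8, 4->4, 5->5, 6->6, 1->1, 10->10, 7->7, 2->2
Step 2: d_i = R_x(i) - R_y(i); compute d_i^2.
  (11-11)^2=0, (9-9)^2=0, (3-3)^2=0, (8-8)^2=0, (4-4)^2=0, (5-5)^2=0, (6-6)^2=0, (1-1)^2=0, (10-10)^2=0, (7-7)^2=0, (2-2)^2=0
sum(d^2) = 0.
Step 3: rho = 1 - 6*0 / (11*(11^2 - 1)) = 1 - 0/1320 = 1.000000.
Step 5: Two-sided p-value from the t-distribution with 9 df = 0.000000.
Step 6: alpha = 0.05. reject H0.

rho = 1.0000, p = 0.000000, reject H0 at alpha = 0.05.


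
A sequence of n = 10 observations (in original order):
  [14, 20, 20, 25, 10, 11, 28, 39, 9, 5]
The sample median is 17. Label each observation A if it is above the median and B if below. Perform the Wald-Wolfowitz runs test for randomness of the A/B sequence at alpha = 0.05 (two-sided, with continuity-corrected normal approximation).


Step 1: Compute median = 17; label A = above, B = below.
Labels in order: BAAABBAABB  (n_A = 5, n_B = 5)
Step 2: Count runs R = 5.
Step 3: Under H0 (random ordering), E[R] = 2*n_A*n_B/(n_A+n_B) + 1 = 2*5*5/10 + 1 = 6.0000.
        Var[R] = 2*n_A*n_B*(2*n_A*n_B - n_A - n_B) / ((n_A+n_B)^2 * (n_A+n_B-1)) = 2000/900 = 2.2222.
        SD[R] = 1.4907.
Step 4: Continuity-corrected z = (R + 0.5 - E[R]) / SD[R] = (5 + 0.5 - 6.0000) / 1.4907 = -0.3354.
Step 5: Two-sided p-value via normal approximation = 2*(1 - Phi(|z|)) = 0.737316.
Step 6: alpha = 0.05. fail to reject H0.

R = 5, z = -0.3354, p = 0.737316, fail to reject H0.


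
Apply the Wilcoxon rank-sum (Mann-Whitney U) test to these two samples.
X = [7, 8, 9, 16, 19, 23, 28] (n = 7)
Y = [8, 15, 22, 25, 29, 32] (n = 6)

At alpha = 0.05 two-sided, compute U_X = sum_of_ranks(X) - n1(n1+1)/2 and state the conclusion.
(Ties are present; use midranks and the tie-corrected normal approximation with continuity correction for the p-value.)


Step 1: Combine and sort all 13 observations; assign midranks.
sorted (value, group): (7,X), (8,X), (8,Y), (9,X), (15,Y), (16,X), (19,X), (22,Y), (23,X), (25,Y), (28,X), (29,Y), (32,Y)
ranks: 7->1, 8->2.5, 8->2.5, 9->4, 15->5, 16->6, 19->7, 22->8, 23->9, 25->10, 28->11, 29->12, 32->13
Step 2: Rank sum for X: R1 = 1 + 2.5 + 4 + 6 + 7 + 9 + 11 = 40.5.
Step 3: U_X = R1 - n1(n1+1)/2 = 40.5 - 7*8/2 = 40.5 - 28 = 12.5.
       U_Y = n1*n2 - U_X = 42 - 12.5 = 29.5.
Step 4: Ties are present, so use the tie-corrected normal approximation (with continuity correction) for the p-value.
Step 5: p-value = 0.252445; compare to alpha = 0.05. fail to reject H0.

U_X = 12.5, p = 0.252445, fail to reject H0 at alpha = 0.05.


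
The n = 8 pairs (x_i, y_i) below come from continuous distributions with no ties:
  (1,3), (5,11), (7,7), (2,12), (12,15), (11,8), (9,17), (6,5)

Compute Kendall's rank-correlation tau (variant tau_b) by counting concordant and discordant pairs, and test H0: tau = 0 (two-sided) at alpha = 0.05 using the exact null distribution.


Step 1: Enumerate the 28 unordered pairs (i,j) with i<j and classify each by sign(x_j-x_i) * sign(y_j-y_i).
  (1,2):dx=+4,dy=+8->C; (1,3):dx=+6,dy=+4->C; (1,4):dx=+1,dy=+9->C; (1,5):dx=+11,dy=+12->C
  (1,6):dx=+10,dy=+5->C; (1,7):dx=+8,dy=+14->C; (1,8):dx=+5,dy=+2->C; (2,3):dx=+2,dy=-4->D
  (2,4):dx=-3,dy=+1->D; (2,5):dx=+7,dy=+4->C; (2,6):dx=+6,dy=-3->D; (2,7):dx=+4,dy=+6->C
  (2,8):dx=+1,dy=-6->D; (3,4):dx=-5,dy=+5->D; (3,5):dx=+5,dy=+8->C; (3,6):dx=+4,dy=+1->C
  (3,7):dx=+2,dy=+10->C; (3,8):dx=-1,dy=-2->C; (4,5):dx=+10,dy=+3->C; (4,6):dx=+9,dy=-4->D
  (4,7):dx=+7,dy=+5->C; (4,8):dx=+4,dy=-7->D; (5,6):dx=-1,dy=-7->C; (5,7):dx=-3,dy=+2->D
  (5,8):dx=-6,dy=-10->C; (6,7):dx=-2,dy=+9->D; (6,8):dx=-5,dy=-3->C; (7,8):dx=-3,dy=-12->C
Step 2: C = 19, D = 9, total pairs = 28.
Step 3: tau = (C - D)/(n(n-1)/2) = (19 - 9)/28 = 0.357143.
Step 4: Exact two-sided p-value (enumerate n! = 40320 permutations of y under H0): p = 0.275099.
Step 5: alpha = 0.05. fail to reject H0.

tau_b = 0.3571 (C=19, D=9), p = 0.275099, fail to reject H0.


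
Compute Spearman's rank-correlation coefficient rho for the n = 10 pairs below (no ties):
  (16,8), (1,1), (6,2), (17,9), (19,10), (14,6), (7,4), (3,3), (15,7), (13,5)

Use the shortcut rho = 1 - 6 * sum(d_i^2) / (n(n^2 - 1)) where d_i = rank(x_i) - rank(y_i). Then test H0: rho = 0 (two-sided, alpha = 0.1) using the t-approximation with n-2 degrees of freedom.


Step 1: Rank x and y separately (midranks; no ties here).
rank(x): 16->8, 1->1, 6->3, 17->9, 19->10, 14->6, 7->4, 3->2, 15->7, 13->5
rank(y): 8->8, 1->1, 2->2, 9->9, 10->10, 6->6, 4->4, 3->3, 7->7, 5->5
Step 2: d_i = R_x(i) - R_y(i); compute d_i^2.
  (8-8)^2=0, (1-1)^2=0, (3-2)^2=1, (9-9)^2=0, (10-10)^2=0, (6-6)^2=0, (4-4)^2=0, (2-3)^2=1, (7-7)^2=0, (5-5)^2=0
sum(d^2) = 2.
Step 3: rho = 1 - 6*2 / (10*(10^2 - 1)) = 1 - 12/990 = 0.987879.
Step 4: Under H0, t = rho * sqrt((n-2)/(1-rho^2)) = 18.0003 ~ t(8).
Step 5: Two-sided p-value from the t-distribution with 8 df = 0.000000.
Step 6: alpha = 0.1. reject H0.

rho = 0.9879, p = 0.000000, reject H0 at alpha = 0.1.


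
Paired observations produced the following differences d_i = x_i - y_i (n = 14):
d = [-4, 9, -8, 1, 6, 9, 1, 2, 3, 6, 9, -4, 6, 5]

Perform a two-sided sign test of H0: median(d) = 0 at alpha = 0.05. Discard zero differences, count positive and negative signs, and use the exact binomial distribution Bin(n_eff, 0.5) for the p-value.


Step 1: Discard zero differences. Original n = 14; n_eff = number of nonzero differences = 14.
Nonzero differences (with sign): -4, +9, -8, +1, +6, +9, +1, +2, +3, +6, +9, -4, +6, +5
Step 2: Count signs: positive = 11, negative = 3.
Step 3: Under H0: P(positive) = 0.5, so the number of positives S ~ Bin(14, 0.5).
Step 4: Two-sided exact p-value = sum of Bin(14,0.5) probabilities at or below the observed probability = 0.057373.
Step 5: alpha = 0.05. fail to reject H0.

n_eff = 14, pos = 11, neg = 3, p = 0.057373, fail to reject H0.


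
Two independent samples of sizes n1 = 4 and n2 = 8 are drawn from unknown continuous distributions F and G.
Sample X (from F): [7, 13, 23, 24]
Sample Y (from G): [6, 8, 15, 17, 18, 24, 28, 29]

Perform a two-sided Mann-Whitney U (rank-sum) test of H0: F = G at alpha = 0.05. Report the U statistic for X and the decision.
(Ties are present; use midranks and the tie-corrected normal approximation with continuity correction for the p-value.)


Step 1: Combine and sort all 12 observations; assign midranks.
sorted (value, group): (6,Y), (7,X), (8,Y), (13,X), (15,Y), (17,Y), (18,Y), (23,X), (24,X), (24,Y), (28,Y), (29,Y)
ranks: 6->1, 7->2, 8->3, 13->4, 15->5, 17->6, 18->7, 23->8, 24->9.5, 24->9.5, 28->11, 29->12
Step 2: Rank sum for X: R1 = 2 + 4 + 8 + 9.5 = 23.5.
Step 3: U_X = R1 - n1(n1+1)/2 = 23.5 - 4*5/2 = 23.5 - 10 = 13.5.
       U_Y = n1*n2 - U_X = 32 - 13.5 = 18.5.
Step 4: Ties are present, so use the tie-corrected normal approximation (with continuity correction) for the p-value.
Step 5: p-value = 0.733647; compare to alpha = 0.05. fail to reject H0.

U_X = 13.5, p = 0.733647, fail to reject H0 at alpha = 0.05.


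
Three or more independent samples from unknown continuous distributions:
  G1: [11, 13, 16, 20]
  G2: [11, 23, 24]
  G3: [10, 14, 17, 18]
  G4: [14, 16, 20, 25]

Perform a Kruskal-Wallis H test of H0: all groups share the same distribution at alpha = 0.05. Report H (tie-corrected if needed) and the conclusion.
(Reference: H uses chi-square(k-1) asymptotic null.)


Step 1: Combine all N = 15 observations and assign midranks.
sorted (value, group, rank): (10,G3,1), (11,G1,2.5), (11,G2,2.5), (13,G1,4), (14,G3,5.5), (14,G4,5.5), (16,G1,7.5), (16,G4,7.5), (17,G3,9), (18,G3,10), (20,G1,11.5), (20,G4,11.5), (23,G2,13), (24,G2,14), (25,G4,15)
Step 2: Sum ranks within each group.
R_1 = 25.5 (n_1 = 4)
R_2 = 29.5 (n_2 = 3)
R_3 = 25.5 (n_3 = 4)
R_4 = 39.5 (n_4 = 4)
Step 3: H = 12/(N(N+1)) * sum(R_i^2/n_i) - 3(N+1)
     = 12/(15*16) * (25.5^2/4 + 29.5^2/3 + 25.5^2/4 + 39.5^2/4) - 3*16
     = 0.050000 * 1005.27 - 48
     = 2.263542.
Step 4: Ties present; correction factor C = 1 - 24/(15^3 - 15) = 0.992857. Corrected H = 2.263542 / 0.992857 = 2.279826.
Step 5: Under H0, H ~ chi^2(3); p-value = 0.516397.
Step 6: alpha = 0.05. fail to reject H0.

H = 2.2798, df = 3, p = 0.516397, fail to reject H0.


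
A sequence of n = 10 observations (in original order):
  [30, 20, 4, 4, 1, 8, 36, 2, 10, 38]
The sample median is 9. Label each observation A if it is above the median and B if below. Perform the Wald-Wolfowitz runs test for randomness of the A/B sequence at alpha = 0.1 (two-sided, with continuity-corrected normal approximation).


Step 1: Compute median = 9; label A = above, B = below.
Labels in order: AABBBBABAA  (n_A = 5, n_B = 5)
Step 2: Count runs R = 5.
Step 3: Under H0 (random ordering), E[R] = 2*n_A*n_B/(n_A+n_B) + 1 = 2*5*5/10 + 1 = 6.0000.
        Var[R] = 2*n_A*n_B*(2*n_A*n_B - n_A - n_B) / ((n_A+n_B)^2 * (n_A+n_B-1)) = 2000/900 = 2.2222.
        SD[R] = 1.4907.
Step 4: Continuity-corrected z = (R + 0.5 - E[R]) / SD[R] = (5 + 0.5 - 6.0000) / 1.4907 = -0.3354.
Step 5: Two-sided p-value via normal approximation = 2*(1 - Phi(|z|)) = 0.737316.
Step 6: alpha = 0.1. fail to reject H0.

R = 5, z = -0.3354, p = 0.737316, fail to reject H0.


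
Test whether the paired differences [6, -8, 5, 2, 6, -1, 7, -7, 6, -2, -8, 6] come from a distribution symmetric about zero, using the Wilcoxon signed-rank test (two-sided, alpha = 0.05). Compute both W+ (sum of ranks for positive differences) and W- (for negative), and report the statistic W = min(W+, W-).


Step 1: Drop any zero differences (none here) and take |d_i|.
|d| = [6, 8, 5, 2, 6, 1, 7, 7, 6, 2, 8, 6]
Step 2: Midrank |d_i| (ties get averaged ranks).
ranks: |6|->6.5, |8|->11.5, |5|->4, |2|->2.5, |6|->6.5, |1|->1, |7|->9.5, |7|->9.5, |6|->6.5, |2|->2.5, |8|->11.5, |6|->6.5
Step 3: Attach original signs; sum ranks with positive sign and with negative sign.
W+ = 6.5 + 4 + 2.5 + 6.5 + 9.5 + 6.5 + 6.5 = 42
W- = 11.5 + 1 + 9.5 + 2.5 + 11.5 = 36
(Check: W+ + W- = 78 should equal n(n+1)/2 = 78.)
Step 4: Test statistic W = min(W+, W-) = 36.
Step 5: Ties in |d|, so use the tie-corrected normal approximation.
        E[W] = n(n+1)/4 = 12*13/4 = 39.
        Tie groups: |d|=2 (t=2), |d|=6 (t=4), |d|=7 (t=2), |d|=8 (t=2); sum(t^3 - t) = 78.
        Var[W] = n(n+1)(2n+1)/24 - sum(t^3-t)/48 = 3900/24 - 78/48 = 160.875.
        z = (W - E[W]) / sqrt(Var[W]) = (36 - 39) / 12.6837 = -0.2365.
        Two-sided p = 2*Phi(z) = 0.813025.
Step 6: alpha = 0.05. fail to reject H0.

W+ = 42, W- = 36, W = min = 36, p = 0.813025, fail to reject H0.


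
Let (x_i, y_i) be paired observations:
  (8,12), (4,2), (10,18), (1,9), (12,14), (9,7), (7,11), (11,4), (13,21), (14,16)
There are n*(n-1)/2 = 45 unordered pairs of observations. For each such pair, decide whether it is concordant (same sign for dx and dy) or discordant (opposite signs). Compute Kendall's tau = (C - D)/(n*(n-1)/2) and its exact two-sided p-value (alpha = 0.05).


Step 1: Enumerate the 45 unordered pairs (i,j) with i<j and classify each by sign(x_j-x_i) * sign(y_j-y_i).
  (1,2):dx=-4,dy=-10->C; (1,3):dx=+2,dy=+6->C; (1,4):dx=-7,dy=-3->C; (1,5):dx=+4,dy=+2->C
  (1,6):dx=+1,dy=-5->D; (1,7):dx=-1,dy=-1->C; (1,8):dx=+3,dy=-8->D; (1,9):dx=+5,dy=+9->C
  (1,10):dx=+6,dy=+4->C; (2,3):dx=+6,dy=+16->C; (2,4):dx=-3,dy=+7->D; (2,5):dx=+8,dy=+12->C
  (2,6):dx=+5,dy=+5->C; (2,7):dx=+3,dy=+9->C; (2,8):dx=+7,dy=+2->C; (2,9):dx=+9,dy=+19->C
  (2,10):dx=+10,dy=+14->C; (3,4):dx=-9,dy=-9->C; (3,5):dx=+2,dy=-4->D; (3,6):dx=-1,dy=-11->C
  (3,7):dx=-3,dy=-7->C; (3,8):dx=+1,dy=-14->D; (3,9):dx=+3,dy=+3->C; (3,10):dx=+4,dy=-2->D
  (4,5):dx=+11,dy=+5->C; (4,6):dx=+8,dy=-2->D; (4,7):dx=+6,dy=+2->C; (4,8):dx=+10,dy=-5->D
  (4,9):dx=+12,dy=+12->C; (4,10):dx=+13,dy=+7->C; (5,6):dx=-3,dy=-7->C; (5,7):dx=-5,dy=-3->C
  (5,8):dx=-1,dy=-10->C; (5,9):dx=+1,dy=+7->C; (5,10):dx=+2,dy=+2->C; (6,7):dx=-2,dy=+4->D
  (6,8):dx=+2,dy=-3->D; (6,9):dx=+4,dy=+14->C; (6,10):dx=+5,dy=+9->C; (7,8):dx=+4,dy=-7->D
  (7,9):dx=+6,dy=+10->C; (7,10):dx=+7,dy=+5->C; (8,9):dx=+2,dy=+17->C; (8,10):dx=+3,dy=+12->C
  (9,10):dx=+1,dy=-5->D
Step 2: C = 33, D = 12, total pairs = 45.
Step 3: tau = (C - D)/(n(n-1)/2) = (33 - 12)/45 = 0.466667.
Step 4: Exact two-sided p-value (enumerate n! = 3628800 permutations of y under H0): p = 0.072550.
Step 5: alpha = 0.05. fail to reject H0.

tau_b = 0.4667 (C=33, D=12), p = 0.072550, fail to reject H0.


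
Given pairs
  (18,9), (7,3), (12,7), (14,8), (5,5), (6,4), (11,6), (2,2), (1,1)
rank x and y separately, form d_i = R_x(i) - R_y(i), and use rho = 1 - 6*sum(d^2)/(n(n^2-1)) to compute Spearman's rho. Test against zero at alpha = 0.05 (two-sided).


Step 1: Rank x and y separately (midranks; no ties here).
rank(x): 18->9, 7->5, 12->7, 14->8, 5->3, 6->4, 11->6, 2->2, 1->1
rank(y): 9->9, 3->3, 7->7, 8->8, 5->5, 4->4, 6->6, 2->2, 1->1
Step 2: d_i = R_x(i) - R_y(i); compute d_i^2.
  (9-9)^2=0, (5-3)^2=4, (7-7)^2=0, (8-8)^2=0, (3-5)^2=4, (4-4)^2=0, (6-6)^2=0, (2-2)^2=0, (1-1)^2=0
sum(d^2) = 8.
Step 3: rho = 1 - 6*8 / (9*(9^2 - 1)) = 1 - 48/720 = 0.933333.
Step 4: Under H0, t = rho * sqrt((n-2)/(1-rho^2)) = 6.8783 ~ t(7).
Step 5: Two-sided p-value from the t-distribution with 7 df = 0.000236.
Step 6: alpha = 0.05. reject H0.

rho = 0.9333, p = 0.000236, reject H0 at alpha = 0.05.


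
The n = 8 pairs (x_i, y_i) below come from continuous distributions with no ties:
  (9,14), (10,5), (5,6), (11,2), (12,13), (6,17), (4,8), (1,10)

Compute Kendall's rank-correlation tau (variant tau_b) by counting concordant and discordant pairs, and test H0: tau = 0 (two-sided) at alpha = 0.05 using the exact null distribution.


Step 1: Enumerate the 28 unordered pairs (i,j) with i<j and classify each by sign(x_j-x_i) * sign(y_j-y_i).
  (1,2):dx=+1,dy=-9->D; (1,3):dx=-4,dy=-8->C; (1,4):dx=+2,dy=-12->D; (1,5):dx=+3,dy=-1->D
  (1,6):dx=-3,dy=+3->D; (1,7):dx=-5,dy=-6->C; (1,8):dx=-8,dy=-4->C; (2,3):dx=-5,dy=+1->D
  (2,4):dx=+1,dy=-3->D; (2,5):dx=+2,dy=+8->C; (2,6):dx=-4,dy=+12->D; (2,7):dx=-6,dy=+3->D
  (2,8):dx=-9,dy=+5->D; (3,4):dx=+6,dy=-4->D; (3,5):dx=+7,dy=+7->C; (3,6):dx=+1,dy=+11->C
  (3,7):dx=-1,dy=+2->D; (3,8):dx=-4,dy=+4->D; (4,5):dx=+1,dy=+11->C; (4,6):dx=-5,dy=+15->D
  (4,7):dx=-7,dy=+6->D; (4,8):dx=-10,dy=+8->D; (5,6):dx=-6,dy=+4->D; (5,7):dx=-8,dy=-5->C
  (5,8):dx=-11,dy=-3->C; (6,7):dx=-2,dy=-9->C; (6,8):dx=-5,dy=-7->C; (7,8):dx=-3,dy=+2->D
Step 2: C = 11, D = 17, total pairs = 28.
Step 3: tau = (C - D)/(n(n-1)/2) = (11 - 17)/28 = -0.214286.
Step 4: Exact two-sided p-value (enumerate n! = 40320 permutations of y under H0): p = 0.548413.
Step 5: alpha = 0.05. fail to reject H0.

tau_b = -0.2143 (C=11, D=17), p = 0.548413, fail to reject H0.


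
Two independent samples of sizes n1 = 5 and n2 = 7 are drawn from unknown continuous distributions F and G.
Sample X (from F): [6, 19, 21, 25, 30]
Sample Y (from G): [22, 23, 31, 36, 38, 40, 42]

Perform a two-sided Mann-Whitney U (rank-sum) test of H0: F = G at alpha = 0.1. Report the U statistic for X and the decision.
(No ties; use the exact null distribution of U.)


Step 1: Combine and sort all 12 observations; assign midranks.
sorted (value, group): (6,X), (19,X), (21,X), (22,Y), (23,Y), (25,X), (30,X), (31,Y), (36,Y), (38,Y), (40,Y), (42,Y)
ranks: 6->1, 19->2, 21->3, 22->4, 23->5, 25->6, 30->7, 31->8, 36->9, 38->10, 40->11, 42->12
Step 2: Rank sum for X: R1 = 1 + 2 + 3 + 6 + 7 = 19.
Step 3: U_X = R1 - n1(n1+1)/2 = 19 - 5*6/2 = 19 - 15 = 4.
       U_Y = n1*n2 - U_X = 35 - 4 = 31.
Step 4: No ties, so the exact null distribution of U (based on enumerating the C(12,5) = 792 equally likely rank assignments) gives the two-sided p-value.
Step 5: p-value = 0.030303; compare to alpha = 0.1. reject H0.

U_X = 4, p = 0.030303, reject H0 at alpha = 0.1.


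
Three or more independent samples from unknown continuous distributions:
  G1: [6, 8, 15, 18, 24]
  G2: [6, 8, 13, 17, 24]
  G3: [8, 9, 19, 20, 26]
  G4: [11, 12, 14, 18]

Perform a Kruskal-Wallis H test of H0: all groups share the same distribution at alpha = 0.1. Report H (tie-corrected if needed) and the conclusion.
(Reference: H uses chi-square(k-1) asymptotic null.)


Step 1: Combine all N = 19 observations and assign midranks.
sorted (value, group, rank): (6,G1,1.5), (6,G2,1.5), (8,G1,4), (8,G2,4), (8,G3,4), (9,G3,6), (11,G4,7), (12,G4,8), (13,G2,9), (14,G4,10), (15,G1,11), (17,G2,12), (18,G1,13.5), (18,G4,13.5), (19,G3,15), (20,G3,16), (24,G1,17.5), (24,G2,17.5), (26,G3,19)
Step 2: Sum ranks within each group.
R_1 = 47.5 (n_1 = 5)
R_2 = 44 (n_2 = 5)
R_3 = 60 (n_3 = 5)
R_4 = 38.5 (n_4 = 4)
Step 3: H = 12/(N(N+1)) * sum(R_i^2/n_i) - 3(N+1)
     = 12/(19*20) * (47.5^2/5 + 44^2/5 + 60^2/5 + 38.5^2/4) - 3*20
     = 0.031579 * 1929.01 - 60
     = 0.916184.
Step 4: Ties present; correction factor C = 1 - 42/(19^3 - 19) = 0.993860. Corrected H = 0.916184 / 0.993860 = 0.921845.
Step 5: Under H0, H ~ chi^2(3); p-value = 0.820153.
Step 6: alpha = 0.1. fail to reject H0.

H = 0.9218, df = 3, p = 0.820153, fail to reject H0.


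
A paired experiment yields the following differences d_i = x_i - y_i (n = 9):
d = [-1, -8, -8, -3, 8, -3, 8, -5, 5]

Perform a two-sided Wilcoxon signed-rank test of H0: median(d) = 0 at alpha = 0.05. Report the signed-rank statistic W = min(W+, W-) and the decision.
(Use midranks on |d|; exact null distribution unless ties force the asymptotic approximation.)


Step 1: Drop any zero differences (none here) and take |d_i|.
|d| = [1, 8, 8, 3, 8, 3, 8, 5, 5]
Step 2: Midrank |d_i| (ties get averaged ranks).
ranks: |1|->1, |8|->7.5, |8|->7.5, |3|->2.5, |8|->7.5, |3|->2.5, |8|->7.5, |5|->4.5, |5|->4.5
Step 3: Attach original signs; sum ranks with positive sign and with negative sign.
W+ = 7.5 + 7.5 + 4.5 = 19.5
W- = 1 + 7.5 + 7.5 + 2.5 + 2.5 + 4.5 = 25.5
(Check: W+ + W- = 45 should equal n(n+1)/2 = 45.)
Step 4: Test statistic W = min(W+, W-) = 19.5.
Step 5: Ties in |d|, so use the tie-corrected normal approximation.
        E[W] = n(n+1)/4 = 9*10/4 = 22.5.
        Tie groups: |d|=3 (t=2), |d|=5 (t=2), |d|=8 (t=4); sum(t^3 - t) = 72.
        Var[W] = n(n+1)(2n+1)/24 - sum(t^3-t)/48 = 1710/24 - 72/48 = 69.75.
        z = (W - E[W]) / sqrt(Var[W]) = (19.5 - 22.5) / 8.3516 = -0.3592.
        Two-sided p = 2*Phi(z) = 0.719438.
Step 6: alpha = 0.05. fail to reject H0.

W+ = 19.5, W- = 25.5, W = min = 19.5, p = 0.719438, fail to reject H0.


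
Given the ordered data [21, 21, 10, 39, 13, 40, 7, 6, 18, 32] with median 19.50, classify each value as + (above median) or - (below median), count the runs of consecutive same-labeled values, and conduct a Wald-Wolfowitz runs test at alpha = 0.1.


Step 1: Compute median = 19.50; label A = above, B = below.
Labels in order: AABABABBBA  (n_A = 5, n_B = 5)
Step 2: Count runs R = 7.
Step 3: Under H0 (random ordering), E[R] = 2*n_A*n_B/(n_A+n_B) + 1 = 2*5*5/10 + 1 = 6.0000.
        Var[R] = 2*n_A*n_B*(2*n_A*n_B - n_A - n_B) / ((n_A+n_B)^2 * (n_A+n_B-1)) = 2000/900 = 2.2222.
        SD[R] = 1.4907.
Step 4: Continuity-corrected z = (R - 0.5 - E[R]) / SD[R] = (7 - 0.5 - 6.0000) / 1.4907 = 0.3354.
Step 5: Two-sided p-value via normal approximation = 2*(1 - Phi(|z|)) = 0.737316.
Step 6: alpha = 0.1. fail to reject H0.

R = 7, z = 0.3354, p = 0.737316, fail to reject H0.


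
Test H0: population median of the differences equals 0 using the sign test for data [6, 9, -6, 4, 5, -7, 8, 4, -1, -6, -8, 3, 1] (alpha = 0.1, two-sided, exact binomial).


Step 1: Discard zero differences. Original n = 13; n_eff = number of nonzero differences = 13.
Nonzero differences (with sign): +6, +9, -6, +4, +5, -7, +8, +4, -1, -6, -8, +3, +1
Step 2: Count signs: positive = 8, negative = 5.
Step 3: Under H0: P(positive) = 0.5, so the number of positives S ~ Bin(13, 0.5).
Step 4: Two-sided exact p-value = sum of Bin(13,0.5) probabilities at or below the observed probability = 0.581055.
Step 5: alpha = 0.1. fail to reject H0.

n_eff = 13, pos = 8, neg = 5, p = 0.581055, fail to reject H0.


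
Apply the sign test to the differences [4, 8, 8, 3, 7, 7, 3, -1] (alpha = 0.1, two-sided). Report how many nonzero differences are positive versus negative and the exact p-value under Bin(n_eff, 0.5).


Step 1: Discard zero differences. Original n = 8; n_eff = number of nonzero differences = 8.
Nonzero differences (with sign): +4, +8, +8, +3, +7, +7, +3, -1
Step 2: Count signs: positive = 7, negative = 1.
Step 3: Under H0: P(positive) = 0.5, so the number of positives S ~ Bin(8, 0.5).
Step 4: Two-sided exact p-value = sum of Bin(8,0.5) probabilities at or below the observed probability = 0.070312.
Step 5: alpha = 0.1. reject H0.

n_eff = 8, pos = 7, neg = 1, p = 0.070312, reject H0.


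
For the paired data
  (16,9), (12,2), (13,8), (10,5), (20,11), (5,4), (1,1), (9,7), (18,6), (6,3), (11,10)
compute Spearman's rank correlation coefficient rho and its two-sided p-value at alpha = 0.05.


Step 1: Rank x and y separately (midranks; no ties here).
rank(x): 16->9, 12->7, 13->8, 10->5, 20->11, 5->2, 1->1, 9->4, 18->10, 6->3, 11->6
rank(y): 9->9, 2->2, 8->8, 5->5, 11->11, 4->4, 1->1, 7->7, 6->6, 3->3, 10->10
Step 2: d_i = R_x(i) - R_y(i); compute d_i^2.
  (9-9)^2=0, (7-2)^2=25, (8-8)^2=0, (5-5)^2=0, (11-11)^2=0, (2-4)^2=4, (1-1)^2=0, (4-7)^2=9, (10-6)^2=16, (3-3)^2=0, (6-10)^2=16
sum(d^2) = 70.
Step 3: rho = 1 - 6*70 / (11*(11^2 - 1)) = 1 - 420/1320 = 0.681818.
Step 4: Under H0, t = rho * sqrt((n-2)/(1-rho^2)) = 2.7962 ~ t(9).
Step 5: Two-sided p-value from the t-distribution with 9 df = 0.020843.
Step 6: alpha = 0.05. reject H0.

rho = 0.6818, p = 0.020843, reject H0 at alpha = 0.05.


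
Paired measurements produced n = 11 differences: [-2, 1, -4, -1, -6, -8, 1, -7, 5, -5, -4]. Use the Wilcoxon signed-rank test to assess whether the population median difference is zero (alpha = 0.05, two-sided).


Step 1: Drop any zero differences (none here) and take |d_i|.
|d| = [2, 1, 4, 1, 6, 8, 1, 7, 5, 5, 4]
Step 2: Midrank |d_i| (ties get averaged ranks).
ranks: |2|->4, |1|->2, |4|->5.5, |1|->2, |6|->9, |8|->11, |1|->2, |7|->10, |5|->7.5, |5|->7.5, |4|->5.5
Step 3: Attach original signs; sum ranks with positive sign and with negative sign.
W+ = 2 + 2 + 7.5 = 11.5
W- = 4 + 5.5 + 2 + 9 + 11 + 10 + 7.5 + 5.5 = 54.5
(Check: W+ + W- = 66 should equal n(n+1)/2 = 66.)
Step 4: Test statistic W = min(W+, W-) = 11.5.
Step 5: Ties in |d|, so use the tie-corrected normal approximation.
        E[W] = n(n+1)/4 = 11*12/4 = 33.
        Tie groups: |d|=1 (t=3), |d|=4 (t=2), |d|=5 (t=2); sum(t^3 - t) = 36.
        Var[W] = n(n+1)(2n+1)/24 - sum(t^3-t)/48 = 3036/24 - 36/48 = 125.75.
        z = (W - E[W]) / sqrt(Var[W]) = (11.5 - 33) / 11.2138 = -1.9173.
        Two-sided p = 2*Phi(z) = 0.055203.
Step 6: alpha = 0.05. fail to reject H0.

W+ = 11.5, W- = 54.5, W = min = 11.5, p = 0.055203, fail to reject H0.
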